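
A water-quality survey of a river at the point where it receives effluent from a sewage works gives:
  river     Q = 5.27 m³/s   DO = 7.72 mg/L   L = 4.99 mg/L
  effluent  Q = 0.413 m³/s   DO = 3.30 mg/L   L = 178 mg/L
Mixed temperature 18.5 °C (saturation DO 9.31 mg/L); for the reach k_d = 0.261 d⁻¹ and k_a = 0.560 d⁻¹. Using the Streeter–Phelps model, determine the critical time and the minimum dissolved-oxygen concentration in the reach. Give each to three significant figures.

t_c ≈ 2.11 d; minimum DO ≈ 4.59 mg/L

Mixed DO = (5.27×7.72 + 0.413×3.30)/(5.27+0.413) = 42.05/5.683 = 7.399 mg/L.
Mixed L₀ = (5.27×4.99 + 0.413×178)/(5.683) = 99.81/5.683 = 17.56 mg/L.
Initial deficit D₀ = C_s − DO₀ = 9.31 − 7.399 = 1.911 mg/L.
t_c = (1/0.2990) ln[(0.560/0.261)(1 − 1.911×0.2990/(0.261×17.56))] = 3.344 × ln(1.878) = 2.108 d.
D_c = (0.261/0.560) × 17.56 × e^(−0.261×2.108) = 0.4661 × 17.56 × 0.5769 = 4.722 mg/L.
Minimum DO = 9.31 − 4.722 = 4.588 mg/L.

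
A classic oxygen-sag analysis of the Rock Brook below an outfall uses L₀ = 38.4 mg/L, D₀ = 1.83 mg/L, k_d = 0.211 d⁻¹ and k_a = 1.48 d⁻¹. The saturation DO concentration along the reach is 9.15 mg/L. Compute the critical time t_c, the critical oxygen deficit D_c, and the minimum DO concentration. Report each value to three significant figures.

t_c ≈ 1.27 d; D_c ≈ 4.19 mg/L; min DO ≈ 4.96 mg/L

With k_a/k_d = 7.014 and 1 − D₀(k_a−k_d)/(k_d L₀) = 0.7134,
t_c = ln(7.014 × 0.7134) / (1.48 − 0.211) = ln(5.004) / 1.269 = 1.610/1.269 = 1.269 d.
L(t_c) = L₀ e^(−k_d t_c) = 38.4 × 0.7651 = 29.38 mg/L, and at the critical point k_a D_c = k_d L, so D_c = (0.211/1.48) × 29.38 = 4.189 mg/L.
Minimum DO = C_s − D_c = 9.15 − 4.189 = 4.961 mg/L.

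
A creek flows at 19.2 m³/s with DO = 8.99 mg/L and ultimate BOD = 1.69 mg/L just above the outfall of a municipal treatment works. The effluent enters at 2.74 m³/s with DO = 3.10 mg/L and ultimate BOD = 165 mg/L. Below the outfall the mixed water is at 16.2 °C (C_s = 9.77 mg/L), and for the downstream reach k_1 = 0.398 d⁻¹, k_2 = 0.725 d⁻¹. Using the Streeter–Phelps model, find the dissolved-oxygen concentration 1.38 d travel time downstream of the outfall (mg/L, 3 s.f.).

DO ≈ 3.58 mg/L

Mixed DO = (19.2×8.99 + 2.74×3.10)/(19.2+2.74) = 181.1/21.94 = 8.254 mg/L.
Mixed L₀ = (19.2×1.69 + 2.74×165)/(21.94) = 484.5/21.94 = 22.09 mg/L.
Initial deficit D₀ = C_s − DO₀ = 9.77 − 8.254 = 1.516 mg/L.
D(1.38) = [0.398×22.09/(0.725−0.398)](e^(−0.398×1.38) − e^(−0.725×1.38)) + 1.516 e^(−0.725×1.38)
= 26.88 × (0.5774 − 0.3677) + 1.516 × 0.3677 = 6.194 mg/L.
DO = 9.77 − 6.194 = 3.576 mg/L.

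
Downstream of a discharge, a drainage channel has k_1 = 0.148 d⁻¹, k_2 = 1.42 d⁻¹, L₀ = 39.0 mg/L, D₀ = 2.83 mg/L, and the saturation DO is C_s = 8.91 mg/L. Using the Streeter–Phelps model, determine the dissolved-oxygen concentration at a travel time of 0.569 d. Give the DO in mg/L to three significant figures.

DO ≈ 5.50 mg/L

k_1 L₀/(k_2−k_1) = 0.148×39.0/(1.42−0.148) = 5.772/1.272 = 4.538 mg/L.
e^(−k_1 t) = e^(−0.148×0.5690) = 0.9192; e^(−k_2 t) = e^(−1.42×0.5690) = 0.4458.
D = 4.538 × (0.9192 − 0.4458) + 2.83 × 0.4458 = 2.149 + 1.261 = 3.410 mg/L.
DO = C_s − D = 8.91 − 3.410 = 5.500 mg/L.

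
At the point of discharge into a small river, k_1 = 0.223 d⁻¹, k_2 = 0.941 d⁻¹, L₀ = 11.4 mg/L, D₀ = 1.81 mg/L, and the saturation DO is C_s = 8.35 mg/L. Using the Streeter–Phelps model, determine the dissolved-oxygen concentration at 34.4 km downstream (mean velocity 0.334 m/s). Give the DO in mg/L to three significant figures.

Travel time t = x/v = 34.4 km / (0.334 m/s) = 34400 m / 0.334 m/s = 103000 s = 1.192 d.
k_1 L₀/(k_2−k_1) = 0.223×11.4/(0.941−0.223) = 2.542/0.7180 = 3.541 mg/L.
e^(−k_1 t) = e^(−0.223×1.192) = 0.7666; e^(−k_2 t) = e^(−0.941×1.192) = 0.3257.
D = 3.541 × (0.7666 − 0.3257) + 1.81 × 0.3257 = 1.561 + 0.5895 = 2.150 mg/L.
DO = C_s − D = 8.35 − 2.150 = 6.200 mg/L.

DO ≈ 6.20 mg/L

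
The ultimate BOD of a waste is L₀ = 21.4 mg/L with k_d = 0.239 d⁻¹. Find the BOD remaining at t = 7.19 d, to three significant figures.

L_t = L₀ e^(−k_d t) = 21.4 × e^(−0.239×7.19) = 21.4 × 0.1794 = 3.838 mg/L.

L ≈ 3.84 mg/L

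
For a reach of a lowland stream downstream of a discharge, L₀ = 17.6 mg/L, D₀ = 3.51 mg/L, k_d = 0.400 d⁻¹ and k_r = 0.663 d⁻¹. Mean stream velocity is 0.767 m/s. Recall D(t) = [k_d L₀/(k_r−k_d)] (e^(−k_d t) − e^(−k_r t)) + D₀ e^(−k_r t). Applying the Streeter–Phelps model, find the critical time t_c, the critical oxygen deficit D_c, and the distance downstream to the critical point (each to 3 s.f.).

t_c ≈ 1.39 d; D_c ≈ 6.10 mg/L; x_c ≈ 91.9 km

t_c = [1/(k_r−k_d)] ln[(k_r/k_d)(1 − D₀(k_r−k_d)/(k_d L₀))]
= [1/(0.663−0.400)] ln[(0.663/0.400)(1 − 3.51×0.2630/(0.400×17.6))]
= (1/0.2630) ln[1.657 × 0.8689] = 3.802 × ln(1.440) = 3.802 × 0.3648 = 1.387 d.
L(t_c) = L₀ e^(−k_d t_c) = 17.6 × 0.5742 = 10.11 mg/L, and at the critical point k_r D_c = k_d L, so D_c = (0.400/0.663) × 10.11 = 6.097 mg/L.
x_c = v t_c = 0.767 m/s × 1.387 d × 86400 s/d = 91910 m ≈ 91.9 km.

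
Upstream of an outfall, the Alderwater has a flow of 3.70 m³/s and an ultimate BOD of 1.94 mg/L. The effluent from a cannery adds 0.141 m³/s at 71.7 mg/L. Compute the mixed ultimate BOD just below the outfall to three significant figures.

4.50 mg/L

Flow-weighted mixing: C = (Q_r C_r + Q_w C_w)/(Q_r + Q_w)
= (3.70×1.94 + 0.141×71.7)/(3.70 + 0.141) = 17.29/3.841 = 4.501 mg/L.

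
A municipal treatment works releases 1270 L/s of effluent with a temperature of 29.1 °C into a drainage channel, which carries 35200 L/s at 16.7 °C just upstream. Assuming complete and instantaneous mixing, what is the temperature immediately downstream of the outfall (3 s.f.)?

Flow-weighted mixing: C = (Q_r C_r + Q_w C_w)/(Q_r + Q_w)
= (35200×16.7 + 1270×29.1)/(35200 + 1270) = 624800/36470 = 17.13 °C.

17.1 °C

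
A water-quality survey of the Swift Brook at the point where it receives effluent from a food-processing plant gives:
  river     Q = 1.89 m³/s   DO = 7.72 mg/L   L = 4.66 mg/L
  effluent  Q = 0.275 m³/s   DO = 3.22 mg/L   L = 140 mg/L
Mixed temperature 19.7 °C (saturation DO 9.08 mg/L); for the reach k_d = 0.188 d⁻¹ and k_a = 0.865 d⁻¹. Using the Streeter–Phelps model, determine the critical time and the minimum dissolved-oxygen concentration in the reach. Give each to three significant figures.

Mixed DO = (1.89×7.72 + 0.275×3.22)/(1.89+0.275) = 15.48/2.165 = 7.148 mg/L.
Mixed L₀ = (1.89×4.66 + 0.275×140)/(2.165) = 47.31/2.165 = 21.85 mg/L.
Initial deficit D₀ = C_s − DO₀ = 9.08 − 7.148 = 1.932 mg/L.
t_c = (1/0.6770) ln[(0.865/0.188)(1 − 1.932×0.6770/(0.188×21.85))] = 1.477 × ln(3.136) = 1.688 d.
D_c = (0.188/0.865) × 21.85 × e^(−0.188×1.688) = 0.2173 × 21.85 × 0.7280 = 3.457 mg/L.
Minimum DO = 9.08 − 3.457 = 5.623 mg/L.

t_c ≈ 1.69 d; minimum DO ≈ 5.62 mg/L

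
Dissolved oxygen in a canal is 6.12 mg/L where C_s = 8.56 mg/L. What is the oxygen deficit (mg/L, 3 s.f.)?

D ≈ 2.44 mg/L

D = C_s − C = 8.56 − 6.12 = 2.44 mg/L.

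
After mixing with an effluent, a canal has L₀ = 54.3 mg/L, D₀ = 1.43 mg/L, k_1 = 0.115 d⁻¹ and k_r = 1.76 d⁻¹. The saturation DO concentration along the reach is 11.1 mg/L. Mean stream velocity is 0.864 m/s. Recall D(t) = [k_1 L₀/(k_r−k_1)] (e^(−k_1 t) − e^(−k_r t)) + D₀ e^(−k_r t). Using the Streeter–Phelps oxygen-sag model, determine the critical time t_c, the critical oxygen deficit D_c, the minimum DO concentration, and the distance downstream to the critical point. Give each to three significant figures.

t_c ≈ 1.37 d; D_c ≈ 3.03 mg/L; min DO ≈ 8.07 mg/L; x_c ≈ 102 km

At the critical point dD/dt = 0, so k_1 L₀ e^(−k_1 t) = k_r D. Substituting D(t) from the Streeter–Phelps equation and solving for t gives
t_c = ln[(k_r/k_1)(1 − D₀(k_r−k_1)/(k_1 L₀))] / (k_r−k_1).
Here k_r−k_1 = 1.645 d⁻¹ and 1 − D₀(k_r−k_1)/(k_1 L₀) = 1 − 1.43×1.645/(0.115×54.3) = 0.6233, so
t_c = ln(15.30 × 0.6233) / 1.645 = 2.255 / 1.645 = 1.371 d.
L(t_c) = L₀ e^(−k_1 t_c) = 54.3 × 0.8541 = 46.38 mg/L, and at the critical point k_r D_c = k_1 L, so D_c = (0.115/1.76) × 46.38 = 3.030 mg/L.
Minimum DO = C_s − D_c = 11.1 − 3.030 = 8.070 mg/L.
x_c = v t_c = 0.864 m/s × 1.371 d × 86400 s/d = 102300 m ≈ 102 km.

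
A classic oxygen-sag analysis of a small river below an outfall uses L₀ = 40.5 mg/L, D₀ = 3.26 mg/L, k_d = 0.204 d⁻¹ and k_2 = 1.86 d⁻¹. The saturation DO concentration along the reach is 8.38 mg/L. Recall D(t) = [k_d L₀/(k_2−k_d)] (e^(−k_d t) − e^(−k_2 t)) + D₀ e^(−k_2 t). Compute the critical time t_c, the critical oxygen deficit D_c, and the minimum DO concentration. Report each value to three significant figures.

With k_2/k_d = 9.118 and 1 − D₀(k_2−k_d)/(k_d L₀) = 0.3466,
t_c = ln(9.118 × 0.3466) / (1.86 − 0.204) = ln(3.160) / 1.656 = 1.151/1.656 = 0.6948 d.
L(t_c) = L₀ e^(−k_d t_c) = 40.5 × 0.8678 = 35.15 mg/L, and at the critical point k_2 D_c = k_d L, so D_c = (0.204/1.86) × 35.15 = 3.855 mg/L.
Minimum DO = C_s − D_c = 8.38 − 3.855 = 4.525 mg/L.

t_c ≈ 0.695 d; D_c ≈ 3.85 mg/L; min DO ≈ 4.53 mg/L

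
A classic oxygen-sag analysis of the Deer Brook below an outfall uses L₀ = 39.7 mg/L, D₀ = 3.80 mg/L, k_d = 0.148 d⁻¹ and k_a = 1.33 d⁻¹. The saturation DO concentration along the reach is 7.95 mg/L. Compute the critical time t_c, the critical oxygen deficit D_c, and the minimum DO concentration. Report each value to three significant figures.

With k_a/k_d = 8.986 and 1 − D₀(k_a−k_d)/(k_d L₀) = 0.2356,
t_c = ln(8.986 × 0.2356) / (1.33 − 0.148) = ln(2.117) / 1.182 = 0.7499/1.182 = 0.6344 d.
D_c = (k_d/k_a) L₀ e^(−k_d t_c) = (0.148/1.33) × 39.7 × e^(−0.148×0.6344) = 0.1113 × 39.7 × 0.9104 = 4.022 mg/L.
Minimum DO = C_s − D_c = 7.95 − 4.022 = 3.928 mg/L.

t_c ≈ 0.634 d; D_c ≈ 4.02 mg/L; min DO ≈ 3.93 mg/L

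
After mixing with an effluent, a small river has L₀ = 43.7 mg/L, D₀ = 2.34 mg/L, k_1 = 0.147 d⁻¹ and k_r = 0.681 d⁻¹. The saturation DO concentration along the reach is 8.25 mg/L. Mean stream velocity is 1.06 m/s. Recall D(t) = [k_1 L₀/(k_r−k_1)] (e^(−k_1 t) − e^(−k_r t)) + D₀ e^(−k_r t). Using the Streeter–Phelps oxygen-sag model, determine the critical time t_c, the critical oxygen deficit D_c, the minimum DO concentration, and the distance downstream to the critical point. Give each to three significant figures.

With k_r/k_1 = 4.633 and 1 − D₀(k_r−k_1)/(k_1 L₀) = 0.8055,
t_c = ln(4.633 × 0.8055) / (0.681 − 0.147) = ln(3.732) / 0.5340 = 1.317/0.5340 = 2.466 d.
D_c = (k_1/k_r) L₀ e^(−k_1 t_c) = (0.147/0.681) × 43.7 × e^(−0.147×2.466) = 0.2159 × 43.7 × 0.6959 = 6.565 mg/L.
Minimum DO = C_s − D_c = 8.25 − 6.565 = 1.685 mg/L.
x_c = v t_c = 1.06 m/s × 2.466 d × 86400 s/d = 225800 m ≈ 226 km.

t_c ≈ 2.47 d; D_c ≈ 6.56 mg/L; min DO ≈ 1.69 mg/L; x_c ≈ 226 km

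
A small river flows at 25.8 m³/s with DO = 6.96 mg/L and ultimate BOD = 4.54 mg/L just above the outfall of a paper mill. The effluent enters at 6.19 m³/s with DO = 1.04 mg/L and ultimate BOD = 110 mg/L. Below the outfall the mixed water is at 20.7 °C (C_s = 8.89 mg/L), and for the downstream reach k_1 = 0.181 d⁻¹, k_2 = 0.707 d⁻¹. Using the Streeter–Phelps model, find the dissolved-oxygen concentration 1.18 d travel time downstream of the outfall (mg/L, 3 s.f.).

DO ≈ 4.35 mg/L

Mixed DO = (25.8×6.96 + 6.19×1.04)/(25.8+6.19) = 186.0/31.99 = 5.814 mg/L.
Mixed L₀ = (25.8×4.54 + 6.19×110)/(31.99) = 798.0/31.99 = 24.95 mg/L.
Initial deficit D₀ = C_s − DO₀ = 8.89 − 5.814 = 3.076 mg/L.
D(1.18) = [0.181×24.95/(0.707−0.181)](e^(−0.181×1.18) − e^(−0.707×1.18)) + 3.076 e^(−0.707×1.18)
= 8.584 × (0.8077 − 0.4342) + 3.076 × 0.4342 = 4.541 mg/L.
DO = 8.89 − 4.541 = 4.349 mg/L.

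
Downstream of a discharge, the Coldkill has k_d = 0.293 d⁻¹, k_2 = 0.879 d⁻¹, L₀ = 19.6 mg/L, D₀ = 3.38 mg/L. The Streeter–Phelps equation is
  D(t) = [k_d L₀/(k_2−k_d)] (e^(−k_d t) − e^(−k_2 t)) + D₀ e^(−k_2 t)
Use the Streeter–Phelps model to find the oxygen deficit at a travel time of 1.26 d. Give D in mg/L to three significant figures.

k_d L₀/(k_2−k_d) = 0.293×19.6/(0.879−0.293) = 5.743/0.5860 = 9.800 mg/L.
e^(−k_d t) = e^(−0.293×1.260) = 0.6913; e^(−k_2 t) = e^(−0.879×1.260) = 0.3304.
D = 9.800 × (0.6913 − 0.3304) + 3.38 × 0.3304 = 3.537 + 1.117 = 4.654 mg/L.

D ≈ 4.65 mg/L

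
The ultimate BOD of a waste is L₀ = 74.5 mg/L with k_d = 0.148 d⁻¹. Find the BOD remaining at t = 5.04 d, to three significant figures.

L ≈ 35.3 mg/L

L_t = L₀ e^(−k_d t) = 74.5 × e^(−0.148×5.04) = 74.5 × 0.4743 = 35.34 mg/L.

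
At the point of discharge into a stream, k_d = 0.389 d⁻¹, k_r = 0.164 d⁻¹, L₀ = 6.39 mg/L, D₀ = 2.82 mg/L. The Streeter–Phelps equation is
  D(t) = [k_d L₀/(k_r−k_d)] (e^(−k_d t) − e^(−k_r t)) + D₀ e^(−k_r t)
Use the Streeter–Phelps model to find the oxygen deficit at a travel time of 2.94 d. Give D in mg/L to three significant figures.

D ≈ 5.04 mg/L

k_d L₀/(k_r−k_d) = 0.389×6.39/(0.164−0.389) = 2.486/-0.2250 = -11.05 mg/L.
e^(−k_d t) = e^(−0.389×2.940) = 0.3187; e^(−k_r t) = e^(−0.164×2.940) = 0.6174.
D = -11.05 × (0.3187 − 0.6174) + 2.82 × 0.6174 = 3.301 + 1.741 = 5.042 mg/L.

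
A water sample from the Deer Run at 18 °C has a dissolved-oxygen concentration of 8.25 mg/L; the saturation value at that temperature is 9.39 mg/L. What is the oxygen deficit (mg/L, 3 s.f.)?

D = C_s − C = 9.39 − 8.25 = 1.14 mg/L.

D ≈ 1.14 mg/L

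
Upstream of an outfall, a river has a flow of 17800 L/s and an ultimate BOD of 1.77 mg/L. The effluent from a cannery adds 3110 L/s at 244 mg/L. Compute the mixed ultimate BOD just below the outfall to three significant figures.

37.8 mg/L

Flow-weighted mixing: C = (Q_r C_r + Q_w C_w)/(Q_r + Q_w)
= (17800×1.77 + 3110×244)/(17800 + 3110) = 790300/20910 = 37.80 mg/L.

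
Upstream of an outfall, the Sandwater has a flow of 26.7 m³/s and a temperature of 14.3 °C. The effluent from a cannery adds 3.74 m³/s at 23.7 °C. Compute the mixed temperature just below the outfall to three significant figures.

Flow-weighted mixing: C = (Q_r C_r + Q_w C_w)/(Q_r + Q_w)
= (26.7×14.3 + 3.74×23.7)/(26.7 + 3.74) = 470.4/30.44 = 15.45 °C.

15.5 °C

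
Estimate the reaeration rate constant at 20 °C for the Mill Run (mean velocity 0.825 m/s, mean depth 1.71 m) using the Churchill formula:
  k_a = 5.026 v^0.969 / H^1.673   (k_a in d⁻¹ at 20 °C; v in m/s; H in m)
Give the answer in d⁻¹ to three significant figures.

k_a = 5.026 × 0.825^0.969 / 1.71^1.673 = 5.026 × 0.8299 / 2.454 = 1.700 d⁻¹.

k_a ≈ 1.70 d⁻¹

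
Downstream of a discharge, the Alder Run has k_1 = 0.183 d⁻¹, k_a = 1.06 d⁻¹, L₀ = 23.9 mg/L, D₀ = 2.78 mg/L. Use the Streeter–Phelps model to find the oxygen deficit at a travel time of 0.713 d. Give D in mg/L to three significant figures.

D ≈ 3.34 mg/L

k_1 L₀/(k_a−k_1) = 0.183×23.9/(1.06−0.183) = 4.374/0.8770 = 4.987 mg/L.
e^(−k_1 t) = e^(−0.183×0.7130) = 0.8777; e^(−k_a t) = e^(−1.06×0.7130) = 0.4696.
D = 4.987 × (0.8777 − 0.4696) + 2.78 × 0.4696 = 2.035 + 1.306 = 3.341 mg/L.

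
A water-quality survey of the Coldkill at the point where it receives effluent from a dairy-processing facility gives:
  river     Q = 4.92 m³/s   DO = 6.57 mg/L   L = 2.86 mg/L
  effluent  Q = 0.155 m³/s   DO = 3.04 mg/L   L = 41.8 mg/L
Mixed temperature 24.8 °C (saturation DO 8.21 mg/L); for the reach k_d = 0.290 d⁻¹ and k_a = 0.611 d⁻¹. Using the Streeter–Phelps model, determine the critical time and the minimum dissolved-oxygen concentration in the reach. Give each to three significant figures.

t_c ≈ 0.298 d; minimum DO ≈ 6.45 mg/L

Mixed DO = (4.92×6.57 + 0.155×3.04)/(4.92+0.155) = 32.80/5.075 = 6.462 mg/L.
Mixed L₀ = (4.92×2.86 + 0.155×41.8)/(5.075) = 20.55/5.075 = 4.049 mg/L.
Initial deficit D₀ = C_s − DO₀ = 8.21 − 6.462 = 1.748 mg/L.
t_c = (1/0.3210) ln[(0.611/0.290)(1 − 1.748×0.3210/(0.290×4.049))] = 3.115 × ln(1.100) = 0.2977 d.
D_c = (0.290/0.611) × 4.049 × e^(−0.290×0.2977) = 0.4746 × 4.049 × 0.9173 = 1.763 mg/L.
Minimum DO = 8.21 − 1.763 = 6.447 mg/L.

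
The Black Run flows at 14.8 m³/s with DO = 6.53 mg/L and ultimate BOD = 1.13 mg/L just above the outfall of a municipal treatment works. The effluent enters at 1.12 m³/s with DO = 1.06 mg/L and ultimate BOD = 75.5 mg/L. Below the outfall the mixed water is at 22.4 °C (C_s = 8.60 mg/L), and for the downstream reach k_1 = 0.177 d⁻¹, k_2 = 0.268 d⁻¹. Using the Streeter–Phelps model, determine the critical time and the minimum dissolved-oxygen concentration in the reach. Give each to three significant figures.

t_c ≈ 2.13 d; minimum DO ≈ 5.72 mg/L

Mixed DO = (14.8×6.53 + 1.12×1.06)/(14.8+1.12) = 97.83/15.92 = 6.145 mg/L.
Mixed L₀ = (14.8×1.13 + 1.12×75.5)/(15.92) = 101.3/15.92 = 6.362 mg/L.
Initial deficit D₀ = C_s − DO₀ = 8.60 − 6.145 = 2.455 mg/L.
t_c = (1/0.09100) ln[(0.268/0.177)(1 − 2.455×0.09100/(0.177×6.362))] = 10.99 × ln(1.214) = 2.129 d.
D_c = (0.177/0.268) × 6.362 × e^(−0.177×2.129) = 0.6604 × 6.362 × 0.6861 = 2.883 mg/L.
Minimum DO = 8.60 − 2.883 = 5.717 mg/L.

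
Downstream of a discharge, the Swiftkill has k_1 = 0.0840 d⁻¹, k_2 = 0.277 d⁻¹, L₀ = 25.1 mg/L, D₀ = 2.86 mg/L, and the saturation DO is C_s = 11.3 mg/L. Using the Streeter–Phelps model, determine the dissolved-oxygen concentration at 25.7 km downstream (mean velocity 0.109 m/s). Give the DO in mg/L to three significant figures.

DO ≈ 6.40 mg/L

Travel time t = x/v = 25.7 km / (0.109 m/s) = 25700 m / 0.109 m/s = 235800 s = 2.729 d.
k_1 L₀/(k_2−k_1) = 0.0840×25.1/(0.277−0.0840) = 2.108/0.1930 = 10.92 mg/L.
e^(−k_1 t) = e^(−0.0840×2.729) = 0.7951; e^(−k_2 t) = e^(−0.277×2.729) = 0.4696.
D = 10.92 × (0.7951 − 0.4696) + 2.86 × 0.4696 = 3.557 + 1.343 = 4.900 mg/L.
DO = C_s − D = 11.3 − 4.900 = 6.400 mg/L.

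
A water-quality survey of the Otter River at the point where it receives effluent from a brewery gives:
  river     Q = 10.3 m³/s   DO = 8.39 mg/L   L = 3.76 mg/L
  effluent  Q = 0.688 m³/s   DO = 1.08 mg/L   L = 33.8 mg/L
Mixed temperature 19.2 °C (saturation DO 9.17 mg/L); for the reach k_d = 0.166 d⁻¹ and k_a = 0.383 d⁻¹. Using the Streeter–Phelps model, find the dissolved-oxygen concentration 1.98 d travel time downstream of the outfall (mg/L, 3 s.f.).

DO ≈ 7.51 mg/L

Mixed DO = (10.3×8.39 + 0.688×1.08)/(10.3+0.688) = 87.16/10.99 = 7.932 mg/L.
Mixed L₀ = (10.3×3.76 + 0.688×33.8)/(10.99) = 61.98/10.99 = 5.641 mg/L.
Initial deficit D₀ = C_s − DO₀ = 9.17 − 7.932 = 1.238 mg/L.
D(1.98) = [0.166×5.641/(0.383−0.166)](e^(−0.166×1.98) − e^(−0.383×1.98)) + 1.238 e^(−0.383×1.98)
= 4.315 × (0.7199 − 0.4684) + 1.238 × 0.4684 = 1.665 mg/L.
DO = 9.17 − 1.665 = 7.505 mg/L.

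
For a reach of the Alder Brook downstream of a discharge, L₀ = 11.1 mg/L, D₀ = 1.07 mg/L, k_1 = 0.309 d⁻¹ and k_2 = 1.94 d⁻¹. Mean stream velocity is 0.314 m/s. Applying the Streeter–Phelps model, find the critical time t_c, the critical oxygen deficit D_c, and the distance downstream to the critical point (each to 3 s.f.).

t_c ≈ 0.690 d; D_c ≈ 1.43 mg/L; x_c ≈ 18.7 km

With k_2/k_1 = 6.278 and 1 − D₀(k_2−k_1)/(k_1 L₀) = 0.4912,
t_c = ln(6.278 × 0.4912) / (1.94 − 0.309) = ln(3.084) / 1.631 = 1.126/1.631 = 0.6905 d.
L(t_c) = L₀ e^(−k_1 t_c) = 11.1 × 0.8079 = 8.967 mg/L, and at the critical point k_2 D_c = k_1 L, so D_c = (0.309/1.94) × 8.967 = 1.428 mg/L.
x_c = v t_c = 0.314 m/s × 0.6905 d × 86400 s/d = 18730 m ≈ 18.7 km.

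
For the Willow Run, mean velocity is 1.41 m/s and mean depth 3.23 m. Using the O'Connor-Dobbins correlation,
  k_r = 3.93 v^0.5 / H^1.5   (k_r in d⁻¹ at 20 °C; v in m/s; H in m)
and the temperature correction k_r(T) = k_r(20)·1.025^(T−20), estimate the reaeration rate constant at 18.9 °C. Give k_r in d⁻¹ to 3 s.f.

k_r ≈ 0.782 d⁻¹

k_r(20) = 3.93 × 1.41^0.5 / 3.23^1.5 = 3.93 × 1.187 / 5.805 = 0.8039 d⁻¹.
k_r(18.9) = 0.8039 × 1.025^(18.9−20) = 0.8039 × 0.9732 = 0.7824 d⁻¹.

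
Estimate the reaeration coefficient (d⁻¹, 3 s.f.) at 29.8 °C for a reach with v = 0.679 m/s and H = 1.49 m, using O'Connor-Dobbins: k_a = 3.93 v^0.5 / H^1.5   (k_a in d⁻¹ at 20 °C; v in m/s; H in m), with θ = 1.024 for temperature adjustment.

k_a ≈ 2.25 d⁻¹

k_a(20) = 3.93 × 0.679^0.5 / 1.49^1.5 = 3.93 × 0.8240 / 1.819 = 1.781 d⁻¹.
k_a(29.8) = 1.781 × 1.024^(29.8−20) = 1.781 × 1.262 = 2.246 d⁻¹.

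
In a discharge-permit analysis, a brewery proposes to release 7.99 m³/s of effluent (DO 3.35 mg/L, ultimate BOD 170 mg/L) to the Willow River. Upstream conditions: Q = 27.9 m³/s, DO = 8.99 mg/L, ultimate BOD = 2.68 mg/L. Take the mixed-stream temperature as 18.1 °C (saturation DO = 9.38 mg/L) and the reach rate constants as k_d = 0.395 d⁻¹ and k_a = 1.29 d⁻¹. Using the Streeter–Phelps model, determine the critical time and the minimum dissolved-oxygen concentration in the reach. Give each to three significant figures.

Mixed DO = (27.9×8.99 + 7.99×3.35)/(27.9+7.99) = 277.6/35.89 = 7.734 mg/L.
Mixed L₀ = (27.9×2.68 + 7.99×170)/(35.89) = 1433/35.89 = 39.93 mg/L.
Initial deficit D₀ = C_s − DO₀ = 9.38 − 7.734 = 1.646 mg/L.
t_c = (1/0.8950) ln[(1.29/0.395)(1 − 1.646×0.8950/(0.395×39.93))] = 1.117 × ln(2.961) = 1.213 d.
D_c = (0.395/1.29) × 39.93 × e^(−0.395×1.213) = 0.3062 × 39.93 × 0.6194 = 7.573 mg/L.
Minimum DO = 9.38 − 7.573 = 1.807 mg/L.

t_c ≈ 1.21 d; minimum DO ≈ 1.81 mg/L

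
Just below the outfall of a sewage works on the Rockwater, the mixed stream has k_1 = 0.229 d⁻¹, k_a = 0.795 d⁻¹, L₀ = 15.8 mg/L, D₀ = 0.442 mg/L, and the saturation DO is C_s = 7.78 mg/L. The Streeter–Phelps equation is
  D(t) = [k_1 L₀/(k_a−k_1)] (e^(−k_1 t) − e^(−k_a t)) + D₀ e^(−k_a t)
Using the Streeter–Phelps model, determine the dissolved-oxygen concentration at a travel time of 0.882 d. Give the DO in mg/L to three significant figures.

DO ≈ 5.51 mg/L

k_1 L₀/(k_a−k_1) = 0.229×15.8/(0.795−0.229) = 3.618/0.5660 = 6.393 mg/L.
e^(−k_1 t) = e^(−0.229×0.8820) = 0.8171; e^(−k_a t) = e^(−0.795×0.8820) = 0.4960.
D = 6.393 × (0.8171 − 0.4960) + 0.442 × 0.4960 = 2.053 + 0.2192 = 2.272 mg/L.
DO = C_s − D = 7.78 − 2.272 = 5.508 mg/L.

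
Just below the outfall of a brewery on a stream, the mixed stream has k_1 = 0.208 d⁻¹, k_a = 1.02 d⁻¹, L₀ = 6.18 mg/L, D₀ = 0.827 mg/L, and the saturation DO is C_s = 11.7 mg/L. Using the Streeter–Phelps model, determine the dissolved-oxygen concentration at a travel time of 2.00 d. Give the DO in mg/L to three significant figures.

DO ≈ 10.8 mg/L

k_1 L₀/(k_a−k_1) = 0.208×6.18/(1.02−0.208) = 1.285/0.8120 = 1.583 mg/L.
e^(−k_1 t) = e^(−0.208×2.000) = 0.6597; e^(−k_a t) = e^(−1.02×2.000) = 0.1300.
D = 1.583 × (0.6597 − 0.1300) + 0.827 × 0.1300 = 0.8385 + 0.1075 = 0.9460 mg/L.
DO = C_s − D = 11.7 − 0.9460 = 10.75 mg/L.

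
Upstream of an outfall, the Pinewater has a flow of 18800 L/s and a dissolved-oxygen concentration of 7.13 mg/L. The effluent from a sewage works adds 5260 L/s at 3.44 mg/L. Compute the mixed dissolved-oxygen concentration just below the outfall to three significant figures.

6.32 mg/L

Flow-weighted mixing: C = (Q_r C_r + Q_w C_w)/(Q_r + Q_w)
= (18800×7.13 + 5260×3.44)/(18800 + 5260) = 152100/24060 = 6.323 mg/L.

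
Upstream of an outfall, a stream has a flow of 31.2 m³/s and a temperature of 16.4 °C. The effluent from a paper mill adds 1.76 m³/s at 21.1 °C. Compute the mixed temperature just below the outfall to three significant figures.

16.7 °C

Flow-weighted mixing: C = (Q_r C_r + Q_w C_w)/(Q_r + Q_w)
= (31.2×16.4 + 1.76×21.1)/(31.2 + 1.76) = 548.8/32.96 = 16.65 °C.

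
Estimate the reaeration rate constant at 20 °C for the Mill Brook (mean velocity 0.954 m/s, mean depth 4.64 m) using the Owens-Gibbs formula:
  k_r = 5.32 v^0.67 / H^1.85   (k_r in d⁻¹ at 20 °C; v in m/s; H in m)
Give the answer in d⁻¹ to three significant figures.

k_r ≈ 0.301 d⁻¹

k_r = 5.32 × 0.954^0.67 / 4.64^1.85 = 5.32 × 0.9689 / 17.10 = 0.3014 d⁻¹.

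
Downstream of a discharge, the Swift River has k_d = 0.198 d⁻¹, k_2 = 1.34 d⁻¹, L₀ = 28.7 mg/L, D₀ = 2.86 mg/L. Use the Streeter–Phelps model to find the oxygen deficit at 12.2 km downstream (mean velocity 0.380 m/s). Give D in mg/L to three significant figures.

D ≈ 3.34 mg/L

Travel time t = x/v = 12.2 km / (0.380 m/s) = 12200 m / 0.380 m/s = 32110 s = 0.3716 d.
k_d L₀/(k_2−k_d) = 0.198×28.7/(1.34−0.198) = 5.683/1.142 = 4.976 mg/L.
e^(−k_d t) = e^(−0.198×0.3716) = 0.9291; e^(−k_2 t) = e^(−1.34×0.3716) = 0.6078.
D = 4.976 × (0.9291 − 0.6078) + 2.86 × 0.6078 = 1.599 + 1.738 = 3.337 mg/L.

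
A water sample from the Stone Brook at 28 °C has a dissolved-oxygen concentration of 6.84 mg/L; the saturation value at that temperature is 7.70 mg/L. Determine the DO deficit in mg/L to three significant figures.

D ≈ 0.860 mg/L

D = C_s − C = 7.70 − 6.84 = 0.860 mg/L.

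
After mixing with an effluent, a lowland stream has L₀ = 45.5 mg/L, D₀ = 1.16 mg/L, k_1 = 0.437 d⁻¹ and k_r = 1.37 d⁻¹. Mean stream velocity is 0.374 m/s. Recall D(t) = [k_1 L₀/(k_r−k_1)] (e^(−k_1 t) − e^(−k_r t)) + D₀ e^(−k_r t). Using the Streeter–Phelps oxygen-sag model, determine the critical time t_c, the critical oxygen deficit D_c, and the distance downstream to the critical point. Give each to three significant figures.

t_c = [1/(k_r−k_1)] ln[(k_r/k_1)(1 − D₀(k_r−k_1)/(k_1 L₀))]
= [1/(1.37−0.437)] ln[(1.37/0.437)(1 − 1.16×0.9330/(0.437×45.5))]
= (1/0.9330) ln[3.135 × 0.9456] = 1.072 × ln(2.964) = 1.072 × 1.087 = 1.165 d.
D_c = (k_1/k_r) L₀ e^(−k_1 t_c) = (0.437/1.37) × 45.5 × e^(−0.437×1.165) = 0.3190 × 45.5 × 0.6011 = 8.724 mg/L.
x_c = v t_c = 0.374 m/s × 1.165 d × 86400 s/d = 37640 m ≈ 37.6 km.

t_c ≈ 1.16 d; D_c ≈ 8.72 mg/L; x_c ≈ 37.6 km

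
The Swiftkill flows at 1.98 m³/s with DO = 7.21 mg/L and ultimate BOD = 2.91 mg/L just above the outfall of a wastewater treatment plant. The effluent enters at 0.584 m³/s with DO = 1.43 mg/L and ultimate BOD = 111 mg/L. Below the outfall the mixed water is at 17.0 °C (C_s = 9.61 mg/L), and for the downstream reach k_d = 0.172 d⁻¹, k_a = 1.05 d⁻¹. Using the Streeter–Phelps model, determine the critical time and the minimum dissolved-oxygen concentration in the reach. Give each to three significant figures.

Mixed DO = (1.98×7.21 + 0.584×1.43)/(1.98+0.584) = 15.11/2.564 = 5.893 mg/L.
Mixed L₀ = (1.98×2.91 + 0.584×111)/(2.564) = 70.59/2.564 = 27.53 mg/L.
Initial deficit D₀ = C_s − DO₀ = 9.61 − 5.893 = 3.717 mg/L.
t_c = (1/0.8780) ln[(1.05/0.172)(1 − 3.717×0.8780/(0.172×27.53))] = 1.139 × ln(1.898) = 0.7297 d.
D_c = (0.172/1.05) × 27.53 × e^(−0.172×0.7297) = 0.1638 × 27.53 × 0.8820 = 3.978 mg/L.
Minimum DO = 9.61 − 3.978 = 5.632 mg/L.

t_c ≈ 0.730 d; minimum DO ≈ 5.63 mg/L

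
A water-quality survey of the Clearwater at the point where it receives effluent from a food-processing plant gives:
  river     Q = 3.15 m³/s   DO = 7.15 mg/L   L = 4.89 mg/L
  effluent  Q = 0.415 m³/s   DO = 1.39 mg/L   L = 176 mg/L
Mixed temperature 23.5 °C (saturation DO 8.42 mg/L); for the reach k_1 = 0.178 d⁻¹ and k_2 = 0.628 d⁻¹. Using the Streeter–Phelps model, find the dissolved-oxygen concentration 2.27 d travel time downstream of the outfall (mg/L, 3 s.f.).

DO ≈ 3.76 mg/L

Mixed DO = (3.15×7.15 + 0.415×1.39)/(3.15+0.415) = 23.10/3.565 = 6.479 mg/L.
Mixed L₀ = (3.15×4.89 + 0.415×176)/(3.565) = 88.44/3.565 = 24.81 mg/L.
Initial deficit D₀ = C_s − DO₀ = 8.42 − 6.479 = 1.941 mg/L.
D(2.27) = [0.178×24.81/(0.628−0.178)](e^(−0.178×2.27) − e^(−0.628×2.27)) + 1.941 e^(−0.628×2.27)
= 9.813 × (0.6676 − 0.2404) + 1.941 × 0.2404 = 4.659 mg/L.
DO = 8.42 − 4.659 = 3.761 mg/L.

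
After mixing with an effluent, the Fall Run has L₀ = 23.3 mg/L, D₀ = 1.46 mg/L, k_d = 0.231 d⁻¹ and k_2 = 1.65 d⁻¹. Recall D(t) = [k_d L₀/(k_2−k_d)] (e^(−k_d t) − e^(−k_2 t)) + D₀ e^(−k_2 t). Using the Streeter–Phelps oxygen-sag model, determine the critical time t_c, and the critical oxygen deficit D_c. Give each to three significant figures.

t_c ≈ 1.04 d; D_c ≈ 2.56 mg/L

With k_2/k_d = 7.143 and 1 − D₀(k_2−k_d)/(k_d L₀) = 0.6151,
t_c = ln(7.143 × 0.6151) / (1.65 − 0.231) = ln(4.393) / 1.419 = 1.480/1.419 = 1.043 d.
D_c = (k_d/k_2) L₀ e^(−k_d t_c) = (0.231/1.65) × 23.3 × e^(−0.231×1.043) = 0.1400 × 23.3 × 0.7859 = 2.564 mg/L.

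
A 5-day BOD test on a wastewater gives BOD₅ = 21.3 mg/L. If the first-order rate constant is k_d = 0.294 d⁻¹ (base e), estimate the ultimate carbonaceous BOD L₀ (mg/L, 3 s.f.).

L₀ ≈ 27.7 mg/L

BOD₅ = L₀(1 − e^(−5k_d)) ⇒ L₀ = BOD₅ / (1 − e^(−5×0.294))
= 21.3 / (1 − 0.2299) = 21.3 / 0.7701 = 27.66 mg/L.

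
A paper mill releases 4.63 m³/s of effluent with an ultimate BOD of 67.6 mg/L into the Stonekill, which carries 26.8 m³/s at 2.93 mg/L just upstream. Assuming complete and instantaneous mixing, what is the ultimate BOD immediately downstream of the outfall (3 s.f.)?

Flow-weighted mixing: C = (Q_r C_r + Q_w C_w)/(Q_r + Q_w)
= (26.8×2.93 + 4.63×67.6)/(26.8 + 4.63) = 391.5/31.43 = 12.46 mg/L.

12.5 mg/L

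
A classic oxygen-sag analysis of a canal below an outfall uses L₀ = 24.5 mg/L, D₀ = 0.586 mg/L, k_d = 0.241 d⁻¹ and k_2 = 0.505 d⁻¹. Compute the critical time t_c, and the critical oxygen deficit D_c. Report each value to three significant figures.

t_c ≈ 2.70 d; D_c ≈ 6.10 mg/L

t_c = [1/(k_2−k_d)] ln[(k_2/k_d)(1 − D₀(k_2−k_d)/(k_d L₀))]
= [1/(0.505−0.241)] ln[(0.505/0.241)(1 − 0.586×0.2640/(0.241×24.5))]
= (1/0.2640) ln[2.095 × 0.9738] = 3.788 × ln(2.041) = 3.788 × 0.7132 = 2.702 d.
D_c = (k_d/k_2) L₀ e^(−k_d t_c) = (0.241/0.505) × 24.5 × e^(−0.241×2.702) = 0.4772 × 24.5 × 0.5215 = 6.097 mg/L.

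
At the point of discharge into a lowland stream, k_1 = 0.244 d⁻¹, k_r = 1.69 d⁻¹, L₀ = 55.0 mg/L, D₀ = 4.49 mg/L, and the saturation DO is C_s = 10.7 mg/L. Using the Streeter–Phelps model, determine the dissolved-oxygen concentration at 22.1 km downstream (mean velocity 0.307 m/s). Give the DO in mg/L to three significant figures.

Travel time t = x/v = 22.1 km / (0.307 m/s) = 22100 m / 0.307 m/s = 71990 s = 0.8332 d.
k_1 L₀/(k_r−k_1) = 0.244×55.0/(1.69−0.244) = 13.42/1.446 = 9.281 mg/L.
e^(−k_1 t) = e^(−0.244×0.8332) = 0.8160; e^(−k_r t) = e^(−1.69×0.8332) = 0.2446.
D = 9.281 × (0.8160 − 0.2446) + 4.49 × 0.2446 = 5.303 + 1.098 = 6.402 mg/L.
DO = C_s − D = 10.7 − 6.402 = 4.298 mg/L.

DO ≈ 4.30 mg/L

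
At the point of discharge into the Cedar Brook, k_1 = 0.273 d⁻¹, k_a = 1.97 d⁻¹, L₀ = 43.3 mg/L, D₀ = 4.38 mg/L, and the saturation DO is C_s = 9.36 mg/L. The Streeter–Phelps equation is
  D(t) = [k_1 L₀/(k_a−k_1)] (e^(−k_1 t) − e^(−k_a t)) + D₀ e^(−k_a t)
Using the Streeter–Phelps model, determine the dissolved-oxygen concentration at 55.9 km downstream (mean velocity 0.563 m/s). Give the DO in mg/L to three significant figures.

DO ≈ 4.54 mg/L

Travel time t = x/v = 55.9 km / (0.563 m/s) = 55900 m / 0.563 m/s = 99290 s = 1.149 d.
k_1 L₀/(k_a−k_1) = 0.273×43.3/(1.97−0.273) = 11.82/1.697 = 6.966 mg/L.
e^(−k_1 t) = e^(−0.273×1.149) = 0.7307; e^(−k_a t) = e^(−1.97×1.149) = 0.1039.
D = 6.966 × (0.7307 − 0.1039) + 4.38 × 0.1039 = 4.366 + 0.4553 = 4.821 mg/L.
DO = C_s − D = 9.36 − 4.821 = 4.539 mg/L.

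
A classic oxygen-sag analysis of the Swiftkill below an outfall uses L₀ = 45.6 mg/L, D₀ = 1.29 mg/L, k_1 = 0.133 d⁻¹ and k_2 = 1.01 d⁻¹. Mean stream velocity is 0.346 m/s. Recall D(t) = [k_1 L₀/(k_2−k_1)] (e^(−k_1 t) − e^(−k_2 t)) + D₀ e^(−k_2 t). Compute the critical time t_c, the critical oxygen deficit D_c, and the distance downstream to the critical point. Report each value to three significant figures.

t_c ≈ 2.08 d; D_c ≈ 4.56 mg/L; x_c ≈ 62.1 km

t_c = [1/(k_2−k_1)] ln[(k_2/k_1)(1 − D₀(k_2−k_1)/(k_1 L₀))]
= [1/(1.01−0.133)] ln[(1.01/0.133)(1 − 1.29×0.8770/(0.133×45.6))]
= (1/0.8770) ln[7.594 × 0.8135] = 1.140 × ln(6.177) = 1.140 × 1.821 = 2.076 d.
D_c = (k_1/k_2) L₀ e^(−k_1 t_c) = (0.133/1.01) × 45.6 × e^(−0.133×2.076) = 0.1317 × 45.6 × 0.7587 = 4.556 mg/L.
x_c = v t_c = 0.346 m/s × 2.076 d × 86400 s/d = 62070 m ≈ 62.1 km.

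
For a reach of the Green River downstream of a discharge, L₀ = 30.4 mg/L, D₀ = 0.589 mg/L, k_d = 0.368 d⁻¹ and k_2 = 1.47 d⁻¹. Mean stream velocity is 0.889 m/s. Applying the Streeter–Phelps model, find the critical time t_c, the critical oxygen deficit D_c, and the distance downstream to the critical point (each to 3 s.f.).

With k_2/k_d = 3.995 and 1 − D₀(k_2−k_d)/(k_d L₀) = 0.9420,
t_c = ln(3.995 × 0.9420) / (1.47 − 0.368) = ln(3.763) / 1.102 = 1.325/1.102 = 1.203 d.
D_c = (k_d/k_2) L₀ e^(−k_d t_c) = (0.368/1.47) × 30.4 × e^(−0.368×1.203) = 0.2503 × 30.4 × 0.6424 = 4.889 mg/L.
x_c = v t_c = 0.889 m/s × 1.203 d × 86400 s/d = 92360 m ≈ 92.4 km.

t_c ≈ 1.20 d; D_c ≈ 4.89 mg/L; x_c ≈ 92.4 km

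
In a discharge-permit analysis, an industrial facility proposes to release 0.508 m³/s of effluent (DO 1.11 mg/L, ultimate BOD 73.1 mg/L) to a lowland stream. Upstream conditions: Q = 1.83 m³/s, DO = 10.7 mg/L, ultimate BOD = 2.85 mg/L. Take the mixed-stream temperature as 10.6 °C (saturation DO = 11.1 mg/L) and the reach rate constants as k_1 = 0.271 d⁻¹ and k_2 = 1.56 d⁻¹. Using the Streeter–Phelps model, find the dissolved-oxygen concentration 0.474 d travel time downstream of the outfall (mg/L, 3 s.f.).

Mixed DO = (1.83×10.7 + 0.508×1.11)/(1.83+0.508) = 20.14/2.338 = 8.616 mg/L.
Mixed L₀ = (1.83×2.85 + 0.508×73.1)/(2.338) = 42.35/2.338 = 18.11 mg/L.
Initial deficit D₀ = C_s − DO₀ = 11.1 − 8.616 = 2.484 mg/L.
D(0.474) = [0.271×18.11/(1.56−0.271)](e^(−0.271×0.474) − e^(−1.56×0.474)) + 2.484 e^(−1.56×0.474)
= 3.808 × (0.8795 − 0.4774) + 2.484 × 0.4774 = 2.717 mg/L.
DO = 11.1 − 2.717 = 8.383 mg/L.

DO ≈ 8.38 mg/L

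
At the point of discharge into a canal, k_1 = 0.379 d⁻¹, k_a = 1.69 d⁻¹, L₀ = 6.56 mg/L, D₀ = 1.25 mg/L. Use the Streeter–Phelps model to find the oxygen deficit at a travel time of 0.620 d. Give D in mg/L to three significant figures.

k_1 L₀/(k_a−k_1) = 0.379×6.56/(1.69−0.379) = 2.486/1.311 = 1.896 mg/L.
e^(−k_1 t) = e^(−0.379×0.6200) = 0.7906; e^(−k_a t) = e^(−1.69×0.6200) = 0.3507.
D = 1.896 × (0.7906 − 0.3507) + 1.25 × 0.3507 = 0.8342 + 0.4384 = 1.273 mg/L.

D ≈ 1.27 mg/L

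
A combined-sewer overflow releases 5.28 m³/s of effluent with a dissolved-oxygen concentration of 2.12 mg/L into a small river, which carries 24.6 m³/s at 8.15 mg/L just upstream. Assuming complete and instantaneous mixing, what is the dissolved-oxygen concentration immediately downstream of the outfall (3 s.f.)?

7.08 mg/L

Flow-weighted mixing: C = (Q_r C_r + Q_w C_w)/(Q_r + Q_w)
= (24.6×8.15 + 5.28×2.12)/(24.6 + 5.28) = 211.7/29.88 = 7.084 mg/L.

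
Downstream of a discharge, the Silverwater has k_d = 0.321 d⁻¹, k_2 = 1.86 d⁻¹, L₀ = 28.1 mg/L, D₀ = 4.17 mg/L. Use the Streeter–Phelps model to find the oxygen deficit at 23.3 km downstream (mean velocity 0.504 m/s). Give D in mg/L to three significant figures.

Travel time t = x/v = 23.3 km / (0.504 m/s) = 23300 m / 0.504 m/s = 46230 s = 0.5351 d.
k_d L₀/(k_2−k_d) = 0.321×28.1/(1.86−0.321) = 9.020/1.539 = 5.861 mg/L.
e^(−k_d t) = e^(−0.321×0.5351) = 0.8422; e^(−k_2 t) = e^(−1.86×0.5351) = 0.3696.
D = 5.861 × (0.8422 − 0.3696) + 4.17 × 0.3696 = 2.770 + 1.541 = 4.311 mg/L.

D ≈ 4.31 mg/L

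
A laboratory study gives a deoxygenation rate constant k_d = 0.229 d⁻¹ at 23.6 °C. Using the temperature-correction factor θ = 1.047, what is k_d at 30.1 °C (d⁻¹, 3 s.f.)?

k_d(T₂) = k_d(T₁) · θ^(T₂−T₁) = 0.229 × 1.047^(30.1−23.6)
= 0.229 × 1.047^6.50 = 0.229 × 1.348 = 0.3087 d⁻¹.

k_d ≈ 0.309 d⁻¹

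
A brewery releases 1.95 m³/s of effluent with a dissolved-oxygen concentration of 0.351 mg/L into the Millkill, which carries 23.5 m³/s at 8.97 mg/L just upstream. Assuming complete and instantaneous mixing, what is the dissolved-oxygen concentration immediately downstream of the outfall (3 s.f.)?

Flow-weighted mixing: C = (Q_r C_r + Q_w C_w)/(Q_r + Q_w)
= (23.5×8.97 + 1.95×0.351)/(23.5 + 1.95) = 211.5/25.45 = 8.310 mg/L.

8.31 mg/L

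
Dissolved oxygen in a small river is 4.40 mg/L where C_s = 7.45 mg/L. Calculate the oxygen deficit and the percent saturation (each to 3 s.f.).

D ≈ 3.05 mg/L; 59.1 % saturation

D = C_s − C = 7.45 − 4.40 = 3.05 mg/L.
% saturation = 4.40/7.45 × 100 = 59.1 %.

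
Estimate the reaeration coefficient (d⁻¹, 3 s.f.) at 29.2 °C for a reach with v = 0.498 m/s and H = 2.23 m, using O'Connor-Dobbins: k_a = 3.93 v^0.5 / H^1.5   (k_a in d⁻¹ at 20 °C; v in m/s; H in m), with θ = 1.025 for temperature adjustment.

k_a ≈ 1.05 d⁻¹

k_a(20) = 3.93 × 0.498^0.5 / 2.23^1.5 = 3.93 × 0.7057 / 3.330 = 0.8328 d⁻¹.
k_a(29.2) = 0.8328 × 1.025^(29.2−20) = 0.8328 × 1.255 = 1.045 d⁻¹.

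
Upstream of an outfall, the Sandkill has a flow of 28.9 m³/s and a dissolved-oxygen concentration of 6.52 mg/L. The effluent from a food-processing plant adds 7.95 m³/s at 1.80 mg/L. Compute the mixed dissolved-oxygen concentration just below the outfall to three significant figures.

Flow-weighted mixing: C = (Q_r C_r + Q_w C_w)/(Q_r + Q_w)
= (28.9×6.52 + 7.95×1.80)/(28.9 + 7.95) = 202.7/36.85 = 5.502 mg/L.

5.50 mg/L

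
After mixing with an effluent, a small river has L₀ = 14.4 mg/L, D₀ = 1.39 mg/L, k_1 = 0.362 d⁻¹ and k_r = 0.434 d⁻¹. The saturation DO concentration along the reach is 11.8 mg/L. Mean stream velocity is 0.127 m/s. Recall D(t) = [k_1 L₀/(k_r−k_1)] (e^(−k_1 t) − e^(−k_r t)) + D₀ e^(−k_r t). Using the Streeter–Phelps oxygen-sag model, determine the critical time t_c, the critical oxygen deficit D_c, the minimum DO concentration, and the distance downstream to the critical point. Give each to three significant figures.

With k_r/k_1 = 1.199 and 1 − D₀(k_r−k_1)/(k_1 L₀) = 0.9808,
t_c = ln(1.199 × 0.9808) / (0.434 − 0.362) = ln(1.176) / 0.07200 = 0.1620/0.07200 = 2.250 d.
L(t_c) = L₀ e^(−k_1 t_c) = 14.4 × 0.4428 = 6.377 mg/L, and at the critical point k_r D_c = k_1 L, so D_c = (0.362/0.434) × 6.377 = 5.319 mg/L.
Minimum DO = C_s − D_c = 11.8 − 5.319 = 6.481 mg/L.
x_c = v t_c = 0.127 m/s × 2.250 d × 86400 s/d = 24690 m ≈ 24.7 km.

t_c ≈ 2.25 d; D_c ≈ 5.32 mg/L; min DO ≈ 6.48 mg/L; x_c ≈ 24.7 km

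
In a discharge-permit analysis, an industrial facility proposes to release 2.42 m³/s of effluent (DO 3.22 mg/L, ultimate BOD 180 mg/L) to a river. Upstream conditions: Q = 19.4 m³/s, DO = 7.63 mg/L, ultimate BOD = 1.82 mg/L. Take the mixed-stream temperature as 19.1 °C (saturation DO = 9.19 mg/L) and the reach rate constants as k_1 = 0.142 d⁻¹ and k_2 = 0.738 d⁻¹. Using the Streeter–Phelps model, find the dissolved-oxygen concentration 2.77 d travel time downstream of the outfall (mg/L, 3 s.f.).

DO ≈ 6.12 mg/L

Mixed DO = (19.4×7.63 + 2.42×3.22)/(19.4+2.42) = 155.8/21.82 = 7.141 mg/L.
Mixed L₀ = (19.4×1.82 + 2.42×180)/(21.82) = 470.9/21.82 = 21.58 mg/L.
Initial deficit D₀ = C_s − DO₀ = 9.19 − 7.141 = 2.049 mg/L.
D(2.77) = [0.142×21.58/(0.738−0.142)](e^(−0.142×2.77) − e^(−0.738×2.77)) + 2.049 e^(−0.738×2.77)
= 5.142 × (0.6748 − 0.1295) + 2.049 × 0.1295 = 3.069 mg/L.
DO = 9.19 − 3.069 = 6.121 mg/L.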